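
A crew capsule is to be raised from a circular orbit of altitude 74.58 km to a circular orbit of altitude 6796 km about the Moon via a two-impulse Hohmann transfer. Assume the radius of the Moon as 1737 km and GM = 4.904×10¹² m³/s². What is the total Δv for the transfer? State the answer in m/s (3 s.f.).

Δv_total ≈ 777 m/s

r₁ = 1737 + 74.58 = 1811.6 km = 1.8116×10⁶ m.
r₂ = 1737 + 6796 = 8533.0 km = 8.5330×10⁶ m.
Transfer ellipse a_t = (r₁ + r₂)/2 = 5.172×10⁶ m.
At r₁: circular v_c1 = √(μ/r₁) = 1645 m/s; transfer-perilune v_p = √[μ(2/r₁ − 1/a_t)] = 2113 m/s.
Δv₁ = v_p − v_c1 = 468.0 m/s.
At r₂: circular v_c2 = √(μ/r₂) = 758.1 m/s; transfer-apolune v_a = √[μ(2/r₂ − 1/a_t)] = 448.7 m/s.
Δv₂ = v_c2 − v_a = 309.4 m/s.
Total Δv = Δv₁ + Δv₂ = 777.4 m/s.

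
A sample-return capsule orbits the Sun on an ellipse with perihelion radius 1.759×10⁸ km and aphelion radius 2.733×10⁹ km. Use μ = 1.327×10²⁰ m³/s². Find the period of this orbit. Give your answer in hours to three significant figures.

T ≈ 266000 hours

Semi-major axis a = (r_p + r_a)/2 = (1.7590×10⁸ + 2.7330×10⁹)/2 = 1.4544×10⁹ km = 1.454×10¹² m.
By Kepler's third law T = 2π√(a³/μ) = 2π × 1.523×10⁸ = 9.567×10⁸ s.
= 2.658×10⁵ hours.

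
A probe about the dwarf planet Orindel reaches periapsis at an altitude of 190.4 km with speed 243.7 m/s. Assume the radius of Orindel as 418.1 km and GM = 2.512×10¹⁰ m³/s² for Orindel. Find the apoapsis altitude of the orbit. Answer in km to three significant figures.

r_p = 418.1 + 190.4 = 608.50 km = 6.085×10⁵ m.
Specific energy ε = v²/2 − μ/r = -1.159×10⁴ J/kg, so a = −μ/(2ε) = 1.084×10⁶ m.
The apsides satisfy r_p + r_a = 2a, so the apoapsis radius is 2a − r_p = 1.559×10⁶ m = 1559.4 km.
Apoapsis altitude = 1559.4 − 418.1 = 1141.3 km.

apoapsis altitude ≈ 1140 km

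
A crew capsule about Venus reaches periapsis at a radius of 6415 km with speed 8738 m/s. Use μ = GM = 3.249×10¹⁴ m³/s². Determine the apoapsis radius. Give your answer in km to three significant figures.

r_p = 6.415×10⁶ m.
Specific energy ε = v²/2 − μ/r = -1.247×10⁷ J/kg, so a = −μ/(2ε) = 1.303×10⁷ m.
The apsides satisfy r_p + r_a = 2a, so the apoapsis radius is 2a − r_p = 1.964×10⁷ m = 19638 km.

apoapsis radius ≈ 19600 km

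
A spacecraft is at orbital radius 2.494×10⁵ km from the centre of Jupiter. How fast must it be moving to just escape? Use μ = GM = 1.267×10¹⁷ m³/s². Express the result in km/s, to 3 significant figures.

r = 2.494×10⁵ km = 2.494×10⁸ m.
Escape speed v_esc = √(2μ/r) = √(2 × 1.267×10¹⁷ / 2.494×10⁸) = √(1.016×10⁹) = 31880 m/s.
= 31.88 km/s.

v_esc ≈ 31.9 km/s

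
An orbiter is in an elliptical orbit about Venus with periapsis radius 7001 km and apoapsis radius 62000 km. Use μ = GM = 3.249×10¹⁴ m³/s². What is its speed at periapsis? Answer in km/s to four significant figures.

v ≈ 9.132 km/s

Semi-major axis a = (r_p + r_a)/2 = 34500 km = 3.450×10⁷ m.
Vis-viva: v² = μ(2/r − 1/a) = 3.249×10¹⁴ × (2.857×10⁻⁷ − 2.899×10⁻⁸) = 8.340×10⁷ m²/s².
v = 9132 m/s = 9.132 km/s.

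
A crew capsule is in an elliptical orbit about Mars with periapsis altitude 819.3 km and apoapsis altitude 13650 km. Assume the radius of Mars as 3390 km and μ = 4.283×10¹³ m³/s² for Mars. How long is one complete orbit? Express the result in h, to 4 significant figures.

T ≈ 9.236 h

r_p = 3390 + 819.3 = 4209.3 km = 4.2093×10⁶ m.
r_a = 3390 + 13650 = 17040 km = 1.7040×10⁷ m.
Semi-major axis a = (r_p + r_a)/2 = (4209.3 + 17040)/2 = 10625 km = 1.062×10⁷ m.
By Kepler's third law T = 2π√(a³/μ) = 2π × 5.292×10³ = 3.325×10⁴ s.
= 9.236 h.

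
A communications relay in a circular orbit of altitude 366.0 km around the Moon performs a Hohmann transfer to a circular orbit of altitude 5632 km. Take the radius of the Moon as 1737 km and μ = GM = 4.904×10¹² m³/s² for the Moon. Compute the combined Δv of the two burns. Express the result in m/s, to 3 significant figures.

Δv_total ≈ 650 m/s

r₁ = 1737 + 366.0 = 2103.0 km = 2.1030×10⁶ m.
r₂ = 1737 + 5632 = 7369.0 km = 7.3690×10⁶ m.
Transfer ellipse a_t = (r₁ + r₂)/2 = 4.736×10⁶ m.
At r₁: circular v_c1 = √(μ/r₁) = 1527 m/s; transfer-perilune v_p = √[μ(2/r₁ − 1/a_t)] = 1905 m/s.
Δv₁ = v_p − v_c1 = 377.8 m/s.
At r₂: circular v_c2 = √(μ/r₂) = 815.8 m/s; transfer-apolune v_a = √[μ(2/r₂ − 1/a_t)] = 543.6 m/s.
Δv₂ = v_c2 − v_a = 272.2 m/s.
Total Δv = Δv₁ + Δv₂ = 649.9 m/s.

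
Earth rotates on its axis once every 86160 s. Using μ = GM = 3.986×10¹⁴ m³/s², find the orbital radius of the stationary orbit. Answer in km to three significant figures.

A synchronous orbit has period T, so by Kepler's third law a = (μT²/4π²)^(1/3).
μT²/4π² = 3.986×10¹⁴ × (8.616×10⁴)² / 39.48 = 7.495×10²² m³.
a = 4.216×10⁷ m = 42163 km.

r_sync ≈ 42200 km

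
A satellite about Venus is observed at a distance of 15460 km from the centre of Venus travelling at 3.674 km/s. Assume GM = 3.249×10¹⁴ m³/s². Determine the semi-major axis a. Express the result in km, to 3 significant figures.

a ≈ 11400 km

r = 1.546×10⁷ m.
Vis-viva rearranged: 1/a = 2/r − v²/μ = 1.294×10⁻⁷ − 4.155×10⁻⁸ = 8.782×10⁻⁸ m⁻¹.
a = 1.139×10⁷ m = 11387 km.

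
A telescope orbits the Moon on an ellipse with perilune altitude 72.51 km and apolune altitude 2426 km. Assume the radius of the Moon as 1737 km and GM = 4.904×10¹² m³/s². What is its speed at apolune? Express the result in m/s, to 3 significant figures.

r_p = 1737 + 72.51 = 1809.5 km = 1.8095×10⁶ m.
r_a = 1737 + 2426 = 4163.0 km = 4.1630×10⁶ m.
Semi-major axis a = (r_p + r_a)/2 = 2986.3 km = 2.986×10⁶ m.
Vis-viva: v² = μ(2/r − 1/a) = 4.904×10¹² × (4.804×10⁻⁷ − 3.349×10⁻⁷) = 7.138×10⁵ m²/s².
v = 844.9 m/s.

v ≈ 845 m/s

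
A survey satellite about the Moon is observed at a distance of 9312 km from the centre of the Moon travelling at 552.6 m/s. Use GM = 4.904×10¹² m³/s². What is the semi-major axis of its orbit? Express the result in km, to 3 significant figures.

a ≈ 6560 km

r = 9.312×10⁶ m.
Specific orbital energy ε = v²/2 − μ/r = (552.6)²/2 − 4.904×10¹²/9.312×10⁶ = -3.739×10⁵ J/kg.
Since ε = −μ/(2a), a = −μ/(2ε) = 6.557×10⁶ m = 6557.0 km.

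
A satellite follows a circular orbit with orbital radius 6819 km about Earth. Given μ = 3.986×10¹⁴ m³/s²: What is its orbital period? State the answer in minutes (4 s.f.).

r = 6819 km = 6.819×10⁶ m.
Kepler's third law: T = 2π√(r³/μ) = 2π√((6.819×10⁶)³ / 3.986×10¹⁴).
r³/μ = 7.955×10⁵ s², so T = 2π × 8.919×10² = 5.604×10³ s.
Converting: 5.604×10³ s ÷ 60.00 = 93.40 minutes.

T ≈ 93.40 minutes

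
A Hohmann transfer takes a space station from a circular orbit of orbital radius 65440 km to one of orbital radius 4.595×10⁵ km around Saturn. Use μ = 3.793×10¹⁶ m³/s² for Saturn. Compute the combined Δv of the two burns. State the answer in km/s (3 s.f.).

r₁ = 65440 km = 6.544×10⁷ m.
r₂ = 4.595×10⁵ km = 4.595×10⁸ m.
Transfer ellipse a_t = (r₁ + r₂)/2 = 2.625×10⁸ m.
At r₁: circular v_c1 = √(μ/r₁) = 24080 m/s; transfer-perikrone v_p = √[μ(2/r₁ − 1/a_t)] = 31850 m/s.
Δv₁ = v_p − v_c1 = 7779 m/s.
At r₂: circular v_c2 = √(μ/r₂) = 9085 m/s; transfer-apokrone v_a = √[μ(2/r₂ − 1/a_t)] = 4537 m/s.
Δv₂ = v_c2 − v_a = 4549 m/s.
Total Δv = Δv₁ + Δv₂ = 12330 m/s = 12.33 km/s.

Δv_total ≈ 12.3 km/s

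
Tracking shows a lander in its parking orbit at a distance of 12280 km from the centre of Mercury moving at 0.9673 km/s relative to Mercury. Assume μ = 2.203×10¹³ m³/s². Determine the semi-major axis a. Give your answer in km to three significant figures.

r = 1.228×10⁷ m.
Specific orbital energy ε = v²/2 − μ/r = (967.3)²/2 − 2.203×10¹³/1.228×10⁷ = -1.326×10⁶ J/kg.
Since ε = −μ/(2a), a = −μ/(2ε) = 8.306×10⁶ m = 8306.1 km.

a ≈ 8310 km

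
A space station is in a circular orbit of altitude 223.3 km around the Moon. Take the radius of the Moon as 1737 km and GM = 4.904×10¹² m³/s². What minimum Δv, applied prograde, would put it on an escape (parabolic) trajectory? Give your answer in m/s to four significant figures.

Δv ≈ 655.1 m/s

r = 1737 + 223.3 = 1960.3 km = 1.9603×10⁶ m.
Circular speed v_c = √(μ/r) = 1582 m/s.
Escape speed v_esc = √(2μ/r) = √2 × v_c = 2237 m/s.
Δv = v_esc − v_c = 655.1 m/s.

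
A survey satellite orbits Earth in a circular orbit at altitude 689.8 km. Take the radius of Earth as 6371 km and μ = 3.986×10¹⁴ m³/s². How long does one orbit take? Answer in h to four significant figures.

T ≈ 1.640 h

r = 6371 + 689.8 = 7060.8 km = 7.0608×10⁶ m.
Kepler's third law: T = 2π√(r³/μ) = 2π√((7.061×10⁶)³ / 3.986×10¹⁴).
r³/μ = 8.831×10⁵ s², so T = 2π × 9.397×10² = 5.905×10³ s.
Converting: 5.905×10³ s ÷ 3600 = 1.640 h.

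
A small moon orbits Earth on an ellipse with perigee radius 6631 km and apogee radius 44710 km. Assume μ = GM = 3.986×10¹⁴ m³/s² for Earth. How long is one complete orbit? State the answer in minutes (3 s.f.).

T ≈ 682 minutes

Semi-major axis a = (r_p + r_a)/2 = (6631.0 + 44710)/2 = 25670 km = 2.567×10⁷ m.
By Kepler's third law T = 2π√(a³/μ) = 2π × 6.515×10³ = 4.093×10⁴ s.
= 682.2 minutes.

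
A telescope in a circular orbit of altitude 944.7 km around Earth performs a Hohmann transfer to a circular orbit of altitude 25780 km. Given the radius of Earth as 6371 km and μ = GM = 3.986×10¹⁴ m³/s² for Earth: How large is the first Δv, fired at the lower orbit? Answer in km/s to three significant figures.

r₁ = 6371 + 944.7 = 7315.7 km = 7.3157×10⁶ m.
r₂ = 6371 + 25780 = 32151 km = 3.2151×10⁷ m.
Transfer ellipse a_t = (r₁ + r₂)/2 = 1.973×10⁷ m.
At r₁: circular v_c1 = √(μ/r₁) = 7381 m/s; transfer-perigee v_p = √[μ(2/r₁ − 1/a_t)] = 9422 m/s.
Δv₁ = v_p − v_c1 = 2040 m/s.
= 2.040 km/s.

Δv ≈ 2.04 km/s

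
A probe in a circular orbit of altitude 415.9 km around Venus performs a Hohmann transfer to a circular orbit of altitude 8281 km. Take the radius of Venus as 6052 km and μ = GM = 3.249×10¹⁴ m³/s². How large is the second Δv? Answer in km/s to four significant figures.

r₁ = 6052 + 415.9 = 6467.9 km = 6.4679×10⁶ m.
r₂ = 6052 + 8281 = 14333 km = 1.4333×10⁷ m.
Transfer ellipse a_t = (r₁ + r₂)/2 = 1.040×10⁷ m.
At r₁: circular v_c1 = √(μ/r₁) = 7088 m/s; transfer-periapsis v_p = √[μ(2/r₁ − 1/a_t)] = 8320 m/s.
At r₂: circular v_c2 = √(μ/r₂) = 4761 m/s; transfer-apoapsis v_a = √[μ(2/r₂ − 1/a_t)] = 3755 m/s.
Δv₂ = v_c2 − v_a = 1007 m/s.
= 1.007 km/s.

Δv ≈ 1.007 km/s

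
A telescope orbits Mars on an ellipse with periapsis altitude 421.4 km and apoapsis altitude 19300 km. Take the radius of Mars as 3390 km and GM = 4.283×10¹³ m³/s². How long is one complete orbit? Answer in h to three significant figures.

T ≈ 12.9 h

r_p = 3390 + 421.4 = 3811.4 km = 3.8114×10⁶ m.
r_a = 3390 + 19300 = 22690 km = 2.2690×10⁷ m.
Semi-major axis a = (r_p + r_a)/2 = (3811.4 + 22690)/2 = 13251 km = 1.325×10⁷ m.
By Kepler's third law T = 2π√(a³/μ) = 2π × 7.370×10³ = 4.631×10⁴ s.
= 12.86 h.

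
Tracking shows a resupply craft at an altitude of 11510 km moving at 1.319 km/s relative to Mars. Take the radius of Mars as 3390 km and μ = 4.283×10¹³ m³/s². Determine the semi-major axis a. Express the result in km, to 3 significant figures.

r = 3390 + 11510 = 14900 km = 1.490×10⁷ m.
Vis-viva rearranged: 1/a = 2/r − v²/μ = 1.342×10⁻⁷ − 4.062×10⁻⁸ = 9.361×10⁻⁸ m⁻¹.
a = 1.068×10⁷ m = 10683 km.

a ≈ 10700 km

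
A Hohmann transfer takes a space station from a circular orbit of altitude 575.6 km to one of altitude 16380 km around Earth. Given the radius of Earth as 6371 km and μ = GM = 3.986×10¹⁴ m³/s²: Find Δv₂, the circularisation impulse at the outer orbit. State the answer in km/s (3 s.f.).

r₁ = 6371 + 575.6 = 6946.6 km = 6.9466×10⁶ m.
r₂ = 6371 + 16380 = 22751 km = 2.2751×10⁷ m.
Transfer ellipse a_t = (r₁ + r₂)/2 = 1.485×10⁷ m.
At r₁: circular v_c1 = √(μ/r₁) = 7575 m/s; transfer-perigee v_p = √[μ(2/r₁ − 1/a_t)] = 9376 m/s.
At r₂: circular v_c2 = √(μ/r₂) = 4186 m/s; transfer-apogee v_a = √[μ(2/r₂ − 1/a_t)] = 2863 m/s.
Δv₂ = v_c2 − v_a = 1323 m/s.
= 1.323 km/s.

Δv ≈ 1.32 km/s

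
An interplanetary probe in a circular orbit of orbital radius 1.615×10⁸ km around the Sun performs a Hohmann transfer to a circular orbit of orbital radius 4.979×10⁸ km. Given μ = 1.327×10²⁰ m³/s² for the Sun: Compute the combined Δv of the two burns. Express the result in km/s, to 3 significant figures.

Δv_total ≈ 11.5 km/s

r₁ = 1.615×10⁸ km = 1.615×10¹¹ m.
r₂ = 4.979×10⁸ km = 4.979×10¹¹ m.
Transfer ellipse a_t = (r₁ + r₂)/2 = 3.297×10¹¹ m.
At r₁: circular v_c1 = √(μ/r₁) = 28660 m/s; transfer-perihelion v_p = √[μ(2/r₁ − 1/a_t)] = 35230 m/s.
Δv₁ = v_p − v_c1 = 6561 m/s.
At r₂: circular v_c2 = √(μ/r₂) = 16330 m/s; transfer-aphelion v_a = √[μ(2/r₂ − 1/a_t)] = 11430 m/s.
Δv₂ = v_c2 − v_a = 4900 m/s.
Total Δv = Δv₁ + Δv₂ = 11460 m/s = 11.46 km/s.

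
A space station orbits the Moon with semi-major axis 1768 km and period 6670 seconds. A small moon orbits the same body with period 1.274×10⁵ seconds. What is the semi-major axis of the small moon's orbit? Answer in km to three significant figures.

Kepler's third law: a³ ∝ T², so a₂ = a₁ (T₂/T₁)^(2/3).
T₂/T₁ = 19.10, (T₂/T₁)^(2/3) = 7.145.
a₂ = 1768 × 7.145 = 12630 km.

a₂ ≈ 12600 km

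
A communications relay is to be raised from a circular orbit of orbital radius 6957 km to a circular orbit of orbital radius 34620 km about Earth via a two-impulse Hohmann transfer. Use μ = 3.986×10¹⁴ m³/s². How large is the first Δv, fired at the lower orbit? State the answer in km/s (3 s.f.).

Δv ≈ 2.20 km/s

r₁ = 6957 km = 6.957×10⁶ m.
r₂ = 34620 km = 3.462×10⁷ m.
Transfer ellipse a_t = (r₁ + r₂)/2 = 2.079×10⁷ m.
At r₁: circular v_c1 = √(μ/r₁) = 7569 m/s; transfer-perigee v_p = √[μ(2/r₁ − 1/a_t)] = 9768 m/s.
Δv₁ = v_p − v_c1 = 2199 m/s.
= 2.199 km/s.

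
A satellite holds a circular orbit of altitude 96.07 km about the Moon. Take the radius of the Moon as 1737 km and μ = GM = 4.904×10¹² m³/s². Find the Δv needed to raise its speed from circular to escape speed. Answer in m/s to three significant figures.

Δv ≈ 678 m/s

r = 1737 + 96.07 = 1833.1 km = 1.8331×10⁶ m.
Circular speed v_c = √(μ/r) = 1636 m/s.
Escape speed v_esc = √(2μ/r) = √2 × v_c = 2313 m/s.
Δv = v_esc − v_c = 677.5 m/s.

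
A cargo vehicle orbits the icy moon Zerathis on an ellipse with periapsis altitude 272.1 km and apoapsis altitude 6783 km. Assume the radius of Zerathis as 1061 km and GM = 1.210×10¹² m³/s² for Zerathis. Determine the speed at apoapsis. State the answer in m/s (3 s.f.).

r_p = 1061 + 272.1 = 1333.1 km = 1.3331×10⁶ m.
r_a = 1061 + 6783 = 7844.0 km = 7.8440×10⁶ m.
Semi-major axis a = (r_p + r_a)/2 = 4588.6 km = 4.589×10⁶ m.
Vis-viva: v² = μ(2/r − 1/a) = 1.210×10¹² × (2.550×10⁻⁷ − 2.179×10⁻⁷) = 4.482×10⁴ m²/s².
v = 211.7 m/s.

v ≈ 212 m/s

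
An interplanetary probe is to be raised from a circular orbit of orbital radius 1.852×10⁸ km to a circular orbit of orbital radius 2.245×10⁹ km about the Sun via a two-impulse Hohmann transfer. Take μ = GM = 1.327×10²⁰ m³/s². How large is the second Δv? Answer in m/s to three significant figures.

Δv ≈ 4690 m/s

r₁ = 1.852×10⁸ km = 1.852×10¹¹ m.
r₂ = 2.245×10⁹ km = 2.245×10¹² m.
Transfer ellipse a_t = (r₁ + r₂)/2 = 1.215×10¹² m.
At r₁: circular v_c1 = √(μ/r₁) = 26770 m/s; transfer-perihelion v_p = √[μ(2/r₁ − 1/a_t)] = 36380 m/s.
At r₂: circular v_c2 = √(μ/r₂) = 7688 m/s; transfer-aphelion v_a = √[μ(2/r₂ − 1/a_t)] = 3002 m/s.
Δv₂ = v_c2 − v_a = 4687 m/s.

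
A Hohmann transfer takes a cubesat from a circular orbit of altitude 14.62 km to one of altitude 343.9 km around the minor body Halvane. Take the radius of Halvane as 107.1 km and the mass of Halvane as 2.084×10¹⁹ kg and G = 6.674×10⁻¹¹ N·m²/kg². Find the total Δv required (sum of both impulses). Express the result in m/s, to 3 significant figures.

Δv_total ≈ 46.6 m/s

μ = GM = 6.674×10⁻¹¹ × 2.084×10¹⁹ = 1.391×10⁹ m³/s².
r₁ = 107.1 + 14.62 = 121.72 km = 1.2172×10⁵ m.
r₂ = 107.1 + 343.9 = 451.00 km = 4.5100×10⁵ m.
Transfer ellipse a_t = (r₁ + r₂)/2 = 2.864×10⁵ m.
At r₁: circular v_c1 = √(μ/r₁) = 106.9 m/s; transfer-periapsis v_p = √[μ(2/r₁ − 1/a_t)] = 134.2 m/s.
Δv₁ = v_p − v_c1 = 27.25 m/s.
At r₂: circular v_c2 = √(μ/r₂) = 55.53 m/s; transfer-apoapsis v_a = √[μ(2/r₂ − 1/a_t)] = 36.21 m/s.
Δv₂ = v_c2 − v_a = 19.33 m/s.
Total Δv = Δv₁ + Δv₂ = 46.58 m/s.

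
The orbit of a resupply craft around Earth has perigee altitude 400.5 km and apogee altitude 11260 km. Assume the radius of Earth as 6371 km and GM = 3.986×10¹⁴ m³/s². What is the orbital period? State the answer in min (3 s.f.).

r_p = 6371 + 400.5 = 6771.5 km = 6.7715×10⁶ m.
r_a = 6371 + 11260 = 17631 km = 1.7631×10⁷ m.
Semi-major axis a = (r_p + r_a)/2 = (6771.5 + 17631)/2 = 12201 km = 1.220×10⁷ m.
By Kepler's third law T = 2π√(a³/μ) = 2π × 2.135×10³ = 1.341×10⁴ s.
= 223.5 min.

T ≈ 224 min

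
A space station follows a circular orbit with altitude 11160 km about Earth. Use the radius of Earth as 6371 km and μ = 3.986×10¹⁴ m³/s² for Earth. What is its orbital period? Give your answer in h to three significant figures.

T ≈ 6.42 h

r = 6371 + 11160 = 17531 km = 1.7531×10⁷ m.
Kepler's third law: T = 2π√(r³/μ) = 2π√((1.753×10⁷)³ / 3.986×10¹⁴).
r³/μ = 1.352×10⁷ s², so T = 2π × 3.677×10³ = 2.310×10⁴ s.
Converting: 2.310×10⁴ s ÷ 3600 = 6.417 h.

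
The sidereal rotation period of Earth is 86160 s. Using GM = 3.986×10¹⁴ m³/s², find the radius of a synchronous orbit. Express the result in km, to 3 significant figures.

A synchronous orbit has period T, so by Kepler's third law a = (μT²/4π²)^(1/3).
μT²/4π² = 3.986×10¹⁴ × (8.616×10⁴)² / 39.48 = 7.495×10²² m³.
a = 4.216×10⁷ m = 42163 km.

r_sync ≈ 42200 km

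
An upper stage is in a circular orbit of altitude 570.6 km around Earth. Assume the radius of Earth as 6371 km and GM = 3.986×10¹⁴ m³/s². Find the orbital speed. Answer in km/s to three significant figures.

v ≈ 7.58 km/s

r = 6371 + 570.6 = 6941.6 km = 6.9416×10⁶ m.
For a circular orbit v = √(μ/r) = √(3.986×10¹⁴ / 6.942×10⁶) = √(5.742×10⁷) = 7578 m/s.
That is 7.578 km/s.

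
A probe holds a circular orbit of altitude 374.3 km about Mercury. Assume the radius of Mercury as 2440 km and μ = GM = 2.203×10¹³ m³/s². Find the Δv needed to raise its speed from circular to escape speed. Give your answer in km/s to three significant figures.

Δv ≈ 1.16 km/s

r = 2440 + 374.3 = 2814.3 km = 2.8143×10⁶ m.
Circular speed v_c = √(μ/r) = 2798 m/s.
Escape speed v_esc = √(2μ/r) = √2 × v_c = 3957 m/s.
Δv = v_esc − v_c = 1159 m/s = 1.159 km/s.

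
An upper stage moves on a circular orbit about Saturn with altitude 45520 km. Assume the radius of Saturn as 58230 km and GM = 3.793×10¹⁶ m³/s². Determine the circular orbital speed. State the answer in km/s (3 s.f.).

v ≈ 19.1 km/s

r = 58230 + 45520 = 103750 km = 1.0375×10⁸ m.
For a circular orbit v = √(μ/r) = √(3.793×10¹⁶ / 1.038×10⁸) = √(3.656×10⁸) = 19120 m/s.
That is 19.12 km/s.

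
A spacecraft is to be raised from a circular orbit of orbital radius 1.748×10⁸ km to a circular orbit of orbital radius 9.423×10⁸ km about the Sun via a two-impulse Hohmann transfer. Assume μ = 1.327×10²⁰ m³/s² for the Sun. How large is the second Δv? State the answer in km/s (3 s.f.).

r₁ = 1.748×10⁸ km = 1.748×10¹¹ m.
r₂ = 9.423×10⁸ km = 9.423×10¹¹ m.
Transfer ellipse a_t = (r₁ + r₂)/2 = 5.586×10¹¹ m.
At r₁: circular v_c1 = √(μ/r₁) = 27550 m/s; transfer-perihelion v_p = √[μ(2/r₁ − 1/a_t)] = 35790 m/s.
At r₂: circular v_c2 = √(μ/r₂) = 11870 m/s; transfer-aphelion v_a = √[μ(2/r₂ − 1/a_t)] = 6639 m/s.
Δv₂ = v_c2 − v_a = 5228 m/s.
= 5.228 km/s.

Δv ≈ 5.23 km/s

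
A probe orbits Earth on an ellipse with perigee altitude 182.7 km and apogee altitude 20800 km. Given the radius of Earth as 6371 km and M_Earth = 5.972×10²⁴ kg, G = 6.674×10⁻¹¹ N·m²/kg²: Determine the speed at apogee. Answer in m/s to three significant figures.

v ≈ 2390 m/s

μ = GM = 6.674×10⁻¹¹ × 5.972×10²⁴ = 3.986×10¹⁴ m³/s².
r_p = 6371 + 182.7 = 6553.7 km = 6.5537×10⁶ m.
r_a = 6371 + 20800 = 27171 km = 2.7171×10⁷ m.
Semi-major axis a = (r_p + r_a)/2 = 16862 km = 1.686×10⁷ m.
Vis-viva: v² = μ(2/r − 1/a) = 3.986×10¹⁴ × (7.361×10⁻⁸ − 5.930×10⁻⁸) = 5.701×10⁶ m²/s².
v = 2388 m/s.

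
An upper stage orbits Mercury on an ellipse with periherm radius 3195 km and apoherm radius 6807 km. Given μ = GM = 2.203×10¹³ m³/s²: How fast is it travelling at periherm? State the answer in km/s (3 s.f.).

Semi-major axis a = (r_p + r_a)/2 = 5001.0 km = 5.001×10⁶ m.
Vis-viva: v² = μ(2/r − 1/a) = 2.203×10¹³ × (6.260×10⁻⁷ − 2.000×10⁻⁷) = 9.385×10⁶ m²/s².
v = 3064 m/s = 3.064 km/s.

v ≈ 3.06 km/s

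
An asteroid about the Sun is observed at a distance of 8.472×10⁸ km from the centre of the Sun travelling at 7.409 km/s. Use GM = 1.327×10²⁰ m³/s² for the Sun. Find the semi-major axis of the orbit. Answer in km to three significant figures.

a ≈ 5.14×10⁸ km

r = 8.472×10¹¹ m.
Specific orbital energy ε = v²/2 − μ/r = (7409)²/2 − 1.327×10²⁰/8.472×10¹¹ = -1.292×10⁸ J/kg.
Since ε = −μ/(2a), a = −μ/(2ε) = 5.136×10¹¹ m = 5.1360×10⁸ km.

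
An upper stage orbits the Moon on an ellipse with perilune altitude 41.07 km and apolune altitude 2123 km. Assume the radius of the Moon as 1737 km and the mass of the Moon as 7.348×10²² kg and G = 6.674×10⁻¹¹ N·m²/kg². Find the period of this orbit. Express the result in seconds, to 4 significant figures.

T ≈ 13430 seconds

μ = GM = 6.674×10⁻¹¹ × 7.348×10²² = 4.904×10¹² m³/s².
r_p = 1737 + 41.07 = 1778.1 km = 1.7781×10⁶ m.
r_a = 1737 + 2123 = 3860.0 km = 3.8600×10⁶ m.
Semi-major axis a = (r_p + r_a)/2 = (1778.1 + 3860.0)/2 = 2819.0 km = 2.819×10⁶ m.
By Kepler's third law T = 2π√(a³/μ) = 2π × 2.137×10³ = 1.343×10⁴ s.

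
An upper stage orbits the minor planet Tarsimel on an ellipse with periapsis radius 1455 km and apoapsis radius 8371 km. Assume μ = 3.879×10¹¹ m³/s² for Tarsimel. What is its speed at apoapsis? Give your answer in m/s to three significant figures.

Semi-major axis a = (r_p + r_a)/2 = 4913.0 km = 4.913×10⁶ m.
Vis-viva: v² = μ(2/r − 1/a) = 3.879×10¹¹ × (2.389×10⁻⁷ − 2.035×10⁻⁷) = 1.372×10⁴ m²/s².
v = 117.1 m/s.

v ≈ 117 m/s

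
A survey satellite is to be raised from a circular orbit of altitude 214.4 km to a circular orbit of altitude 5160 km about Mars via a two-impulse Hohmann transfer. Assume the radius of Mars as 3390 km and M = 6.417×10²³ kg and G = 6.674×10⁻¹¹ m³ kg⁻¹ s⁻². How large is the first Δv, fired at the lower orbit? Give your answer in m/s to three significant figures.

μ = GM = 6.674×10⁻¹¹ × 6.417×10²³ = 4.283×10¹³ m³/s².
r₁ = 3390 + 214.4 = 3604.4 km = 3.6044×10⁶ m.
r₂ = 3390 + 5160 = 8550.0 km = 8.5500×10⁶ m.
Transfer ellipse a_t = (r₁ + r₂)/2 = 6.077×10⁶ m.
At r₁: circular v_c1 = √(μ/r₁) = 3447 m/s; transfer-periapsis v_p = √[μ(2/r₁ − 1/a_t)] = 4089 m/s.
Δv₁ = v_p − v_c1 = 641.6 m/s.

Δv ≈ 642 m/s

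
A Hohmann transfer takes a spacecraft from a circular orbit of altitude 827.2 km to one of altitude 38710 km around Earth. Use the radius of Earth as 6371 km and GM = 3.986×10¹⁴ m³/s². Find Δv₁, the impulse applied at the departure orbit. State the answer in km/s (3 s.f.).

r₁ = 6371 + 827.2 = 7198.2 km = 7.1982×10⁶ m.
r₂ = 6371 + 38710 = 45081 km = 4.5081×10⁷ m.
Transfer ellipse a_t = (r₁ + r₂)/2 = 2.614×10⁷ m.
At r₁: circular v_c1 = √(μ/r₁) = 7441 m/s; transfer-perigee v_p = √[μ(2/r₁ − 1/a_t)] = 9772 m/s.
Δv₁ = v_p − v_c1 = 2331 m/s.
= 2.331 km/s.

Δv ≈ 2.33 km/s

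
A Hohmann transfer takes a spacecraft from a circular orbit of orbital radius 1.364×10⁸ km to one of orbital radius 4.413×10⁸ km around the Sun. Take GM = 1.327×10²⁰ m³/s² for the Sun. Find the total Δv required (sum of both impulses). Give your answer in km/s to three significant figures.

Δv_total ≈ 12.8 km/s

r₁ = 1.364×10⁸ km = 1.364×10¹¹ m.
r₂ = 4.413×10⁸ km = 4.413×10¹¹ m.
Transfer ellipse a_t = (r₁ + r₂)/2 = 2.888×10¹¹ m.
At r₁: circular v_c1 = √(μ/r₁) = 31190 m/s; transfer-perihelion v_p = √[μ(2/r₁ − 1/a_t)] = 38550 m/s.
Δv₁ = v_p − v_c1 = 7362 m/s.
At r₂: circular v_c2 = √(μ/r₂) = 17340 m/s; transfer-aphelion v_a = √[μ(2/r₂ − 1/a_t)] = 11920 m/s.
Δv₂ = v_c2 − v_a = 5425 m/s.
Total Δv = Δv₁ + Δv₂ = 12790 m/s = 12.79 km/s.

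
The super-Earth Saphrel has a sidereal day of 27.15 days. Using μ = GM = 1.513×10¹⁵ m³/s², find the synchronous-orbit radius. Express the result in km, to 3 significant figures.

r_sync ≈ 5.95×10⁵ km

T = 27.15 days = 2.346×10⁶ s.
A synchronous orbit has period T, so by Kepler's third law a = (μT²/4π²)^(1/3).
μT²/4π² = 1.513×10¹⁵ × (2.346×10⁶)² / 39.48 = 2.109×10²⁶ m³.
a = 5.952×10⁸ m = 5.9523×10⁵ km.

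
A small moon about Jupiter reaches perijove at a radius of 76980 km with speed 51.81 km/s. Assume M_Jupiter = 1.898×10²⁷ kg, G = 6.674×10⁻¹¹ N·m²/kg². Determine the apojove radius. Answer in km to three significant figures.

apojove radius ≈ 3.41×10⁵ km

μ = GM = 6.674×10⁻¹¹ × 1.898×10²⁷ = 1.267×10¹⁷ m³/s².
r_p = 7.698×10⁷ m.
Specific energy ε = v²/2 − μ/r = -3.034×10⁸ J/kg, so a = −μ/(2ε) = 2.088×10⁸ m.
The apsides satisfy r_p + r_a = 2a, so the apojove radius is 2a − r_p = 3.405×10⁸ m = 3.4055×10⁵ km.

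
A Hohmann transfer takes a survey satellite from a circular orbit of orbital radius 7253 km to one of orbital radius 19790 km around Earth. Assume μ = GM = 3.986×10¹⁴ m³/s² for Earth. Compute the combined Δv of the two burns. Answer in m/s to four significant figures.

r₁ = 7253 km = 7.253×10⁶ m.
r₂ = 19790 km = 1.979×10⁷ m.
Transfer ellipse a_t = (r₁ + r₂)/2 = 1.352×10⁷ m.
At r₁: circular v_c1 = √(μ/r₁) = 7413 m/s; transfer-perigee v_p = √[μ(2/r₁ − 1/a_t)] = 8969 m/s.
Δv₁ = v_p − v_c1 = 1555 m/s.
At r₂: circular v_c2 = √(μ/r₂) = 4488 m/s; transfer-apogee v_a = √[μ(2/r₂ − 1/a_t)] = 3287 m/s.
Δv₂ = v_c2 − v_a = 1201 m/s.
Total Δv = Δv₁ + Δv₂ = 2756 m/s.

Δv_total ≈ 2756 m/s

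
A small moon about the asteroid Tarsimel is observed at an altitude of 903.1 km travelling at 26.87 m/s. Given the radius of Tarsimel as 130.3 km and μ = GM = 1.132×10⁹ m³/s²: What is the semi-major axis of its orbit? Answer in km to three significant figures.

r = 130.3 + 903.1 = 1033.4 km = 1.033×10⁶ m.
Specific orbital energy ε = v²/2 − μ/r = (26.87)²/2 − 1.132×10⁹/1.033×10⁶ = -7.344×10² J/kg.
Since ε = −μ/(2a), a = −μ/(2ε) = 7.707×10⁵ m = 770.68 km.

a ≈ 771 km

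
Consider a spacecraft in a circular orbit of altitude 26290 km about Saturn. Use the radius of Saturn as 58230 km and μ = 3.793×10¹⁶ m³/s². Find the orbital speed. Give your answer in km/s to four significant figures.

v ≈ 21.18 km/s

r = 58230 + 26290 = 84520 km = 8.4520×10⁷ m.
For a circular orbit v = √(μ/r) = √(3.793×10¹⁶ / 8.452×10⁷) = √(4.488×10⁸) = 21180 m/s.
That is 21.18 km/s.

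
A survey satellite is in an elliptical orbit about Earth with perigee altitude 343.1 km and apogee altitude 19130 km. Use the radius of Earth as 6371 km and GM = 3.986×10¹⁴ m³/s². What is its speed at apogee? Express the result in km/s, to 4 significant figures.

v ≈ 2.553 km/s

r_p = 6371 + 343.1 = 6714.1 km = 6.7141×10⁶ m.
r_a = 6371 + 19130 = 25501 km = 2.5501×10⁷ m.
Semi-major axis a = (r_p + r_a)/2 = 16108 km = 1.611×10⁷ m.
Vis-viva: v² = μ(2/r − 1/a) = 3.986×10¹⁴ × (7.843×10⁻⁸ − 6.208×10⁻⁸) = 6.515×10⁶ m²/s².
v = 2553 m/s = 2.553 km/s.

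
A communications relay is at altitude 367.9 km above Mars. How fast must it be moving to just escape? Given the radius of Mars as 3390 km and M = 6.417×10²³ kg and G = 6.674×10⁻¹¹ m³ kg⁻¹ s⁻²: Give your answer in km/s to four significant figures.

μ = GM = 6.674×10⁻¹¹ × 6.417×10²³ = 4.283×10¹³ m³/s².
r = 3390 + 367.9 = 3757.9 km = 3.7579×10⁶ m.
Escape speed v_esc = √(2μ/r) = √(2 × 4.283×10¹³ / 3.758×10⁶) = √(2.279×10⁷) = 4774 m/s.
= 4.774 km/s.

v_esc ≈ 4.774 km/s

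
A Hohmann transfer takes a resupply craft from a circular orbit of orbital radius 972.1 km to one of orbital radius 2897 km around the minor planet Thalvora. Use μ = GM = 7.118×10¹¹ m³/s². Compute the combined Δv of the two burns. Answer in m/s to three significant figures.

r₁ = 972.1 km = 9.721×10⁵ m.
r₂ = 2897 km = 2.897×10⁶ m.
Transfer ellipse a_t = (r₁ + r₂)/2 = 1.935×10⁶ m.
At r₁: circular v_c1 = √(μ/r₁) = 855.7 m/s; transfer-periapsis v_p = √[μ(2/r₁ − 1/a_t)] = 1047 m/s.
Δv₁ = v_p − v_c1 = 191.4 m/s.
At r₂: circular v_c2 = √(μ/r₂) = 495.7 m/s; transfer-apoapsis v_a = √[μ(2/r₂ − 1/a_t)] = 351.4 m/s.
Δv₂ = v_c2 − v_a = 144.3 m/s.
Total Δv = Δv₁ + Δv₂ = 335.8 m/s.

Δv_total ≈ 336 m/s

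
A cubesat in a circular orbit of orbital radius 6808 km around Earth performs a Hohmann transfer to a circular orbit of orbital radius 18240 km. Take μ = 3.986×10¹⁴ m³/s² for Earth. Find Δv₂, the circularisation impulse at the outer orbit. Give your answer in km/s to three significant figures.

r₁ = 6808 km = 6.808×10⁶ m.
r₂ = 18240 km = 1.824×10⁷ m.
Transfer ellipse a_t = (r₁ + r₂)/2 = 1.252×10⁷ m.
At r₁: circular v_c1 = √(μ/r₁) = 7652 m/s; transfer-perigee v_p = √[μ(2/r₁ − 1/a_t)] = 9234 m/s.
At r₂: circular v_c2 = √(μ/r₂) = 4675 m/s; transfer-apogee v_a = √[μ(2/r₂ − 1/a_t)] = 3447 m/s.
Δv₂ = v_c2 − v_a = 1228 m/s.
= 1.228 km/s.

Δv ≈ 1.23 km/s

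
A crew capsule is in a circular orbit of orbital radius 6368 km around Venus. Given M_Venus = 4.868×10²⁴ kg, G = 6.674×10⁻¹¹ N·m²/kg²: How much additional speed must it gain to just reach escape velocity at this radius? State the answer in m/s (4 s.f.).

μ = GM = 6.674×10⁻¹¹ × 4.868×10²⁴ = 3.249×10¹⁴ m³/s².
r = 6368 km = 6.368×10⁶ m.
Circular speed v_c = √(μ/r) = 7143 m/s.
Escape speed v_esc = √(2μ/r) = √2 × v_c = 10100 m/s.
Δv = v_esc − v_c = 2959 m/s.

Δv ≈ 2959 m/s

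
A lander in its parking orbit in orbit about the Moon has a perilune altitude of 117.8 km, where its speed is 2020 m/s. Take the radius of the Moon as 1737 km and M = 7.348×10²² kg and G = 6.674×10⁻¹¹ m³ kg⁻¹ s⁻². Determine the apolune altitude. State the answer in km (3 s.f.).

apolune altitude ≈ 4530 km

μ = GM = 6.674×10⁻¹¹ × 7.348×10²² = 4.904×10¹² m³/s².
r_p = 1737 + 117.8 = 1854.8 km = 1.855×10⁶ m.
Specific energy ε = v²/2 − μ/r = -6.038×10⁵ J/kg, so a = −μ/(2ε) = 4.061×10⁶ m.
The apsides satisfy r_p + r_a = 2a, so the apolune radius is 2a − r_p = 6.267×10⁶ m = 6267.4 km.
Apolune altitude = 6267.4 − 1737 = 4530.4 km.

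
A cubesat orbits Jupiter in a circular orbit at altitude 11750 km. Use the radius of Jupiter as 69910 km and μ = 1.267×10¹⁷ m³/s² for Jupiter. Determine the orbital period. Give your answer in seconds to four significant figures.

T ≈ 13030 seconds

r = 69910 + 11750 = 81660 km = 8.1660×10⁷ m.
Kepler's third law: T = 2π√(r³/μ) = 2π√((8.166×10⁷)³ / 1.267×10¹⁷).
r³/μ = 4.298×10⁶ s², so T = 2π × 2.073×10³ = 1.303×10⁴ s.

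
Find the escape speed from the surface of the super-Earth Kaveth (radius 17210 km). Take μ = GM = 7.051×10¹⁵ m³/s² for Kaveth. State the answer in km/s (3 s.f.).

v_esc ≈ 28.6 km/s

r = R = 1.721×10⁷ m.
Escape speed v_esc = √(2μ/r) = √(2 × 7.051×10¹⁵ / 1.721×10⁷) = √(8.194×10⁸) = 28630 m/s.
= 28.63 km/s.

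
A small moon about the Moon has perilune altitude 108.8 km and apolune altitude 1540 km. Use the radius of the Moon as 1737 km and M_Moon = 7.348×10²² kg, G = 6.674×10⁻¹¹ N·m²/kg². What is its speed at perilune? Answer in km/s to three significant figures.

v ≈ 1.84 km/s

μ = GM = 6.674×10⁻¹¹ × 7.348×10²² = 4.904×10¹² m³/s².
r_p = 1737 + 108.8 = 1845.8 km = 1.8458×10⁶ m.
r_a = 1737 + 1540 = 3277.0 km = 3.2770×10⁶ m.
Semi-major axis a = (r_p + r_a)/2 = 2561.4 km = 2.561×10⁶ m.
Vis-viva: v² = μ(2/r − 1/a) = 4.904×10¹² × (1.084×10⁻⁶ − 3.904×10⁻⁷) = 3.399×10⁶ m²/s².
v = 1844 m/s = 1.844 km/s.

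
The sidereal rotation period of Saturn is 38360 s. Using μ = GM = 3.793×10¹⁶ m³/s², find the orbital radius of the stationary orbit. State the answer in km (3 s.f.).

r_sync ≈ 1.12×10⁵ km

A synchronous orbit has period T, so by Kepler's third law a = (μT²/4π²)^(1/3).
μT²/4π² = 3.793×10¹⁶ × (3.836×10⁴)² / 39.48 = 1.414×10²⁴ m³.
a = 1.122×10⁸ m = 1.1223×10⁵ km.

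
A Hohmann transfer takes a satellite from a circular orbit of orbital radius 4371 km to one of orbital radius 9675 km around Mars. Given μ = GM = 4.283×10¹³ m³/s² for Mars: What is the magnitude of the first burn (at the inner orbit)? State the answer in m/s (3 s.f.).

Δv ≈ 544 m/s

r₁ = 4371 km = 4.371×10⁶ m.
r₂ = 9675 km = 9.675×10⁶ m.
Transfer ellipse a_t = (r₁ + r₂)/2 = 7.023×10⁶ m.
At r₁: circular v_c1 = √(μ/r₁) = 3130 m/s; transfer-periapsis v_p = √[μ(2/r₁ − 1/a_t)] = 3674 m/s.
Δv₁ = v_p − v_c1 = 543.8 m/s.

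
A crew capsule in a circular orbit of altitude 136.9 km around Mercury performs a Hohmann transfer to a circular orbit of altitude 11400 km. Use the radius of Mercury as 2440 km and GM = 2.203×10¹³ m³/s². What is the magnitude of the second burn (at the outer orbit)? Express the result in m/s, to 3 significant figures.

Δv ≈ 555 m/s

r₁ = 2440 + 136.9 = 2576.9 km = 2.5769×10⁶ m.
r₂ = 2440 + 11400 = 13840 km = 1.3840×10⁷ m.
Transfer ellipse a_t = (r₁ + r₂)/2 = 8.208×10⁶ m.
At r₁: circular v_c1 = √(μ/r₁) = 2924 m/s; transfer-periherm v_p = √[μ(2/r₁ − 1/a_t)] = 3797 m/s.
At r₂: circular v_c2 = √(μ/r₂) = 1262 m/s; transfer-apoherm v_a = √[μ(2/r₂ − 1/a_t)] = 706.9 m/s.
Δv₂ = v_c2 − v_a = 554.8 m/s.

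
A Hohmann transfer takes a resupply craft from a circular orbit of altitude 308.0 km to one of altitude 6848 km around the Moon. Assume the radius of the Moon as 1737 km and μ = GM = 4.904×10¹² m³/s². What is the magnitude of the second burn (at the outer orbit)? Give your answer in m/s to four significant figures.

Δv ≈ 287.0 m/s

r₁ = 1737 + 308.0 = 2045.0 km = 2.0450×10⁶ m.
r₂ = 1737 + 6848 = 8585.0 km = 8.5850×10⁶ m.
Transfer ellipse a_t = (r₁ + r₂)/2 = 5.315×10⁶ m.
At r₁: circular v_c1 = √(μ/r₁) = 1549 m/s; transfer-perilune v_p = √[μ(2/r₁ − 1/a_t)] = 1968 m/s.
At r₂: circular v_c2 = √(μ/r₂) = 755.8 m/s; transfer-apolune v_a = √[μ(2/r₂ − 1/a_t)] = 468.8 m/s.
Δv₂ = v_c2 − v_a = 287.0 m/s.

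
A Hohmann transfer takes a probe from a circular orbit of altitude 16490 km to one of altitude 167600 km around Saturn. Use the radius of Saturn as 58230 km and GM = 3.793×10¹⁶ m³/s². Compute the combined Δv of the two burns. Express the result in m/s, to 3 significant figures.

r₁ = 58230 + 16490 = 74720 km = 7.4720×10⁷ m.
r₂ = 58230 + 167600 = 225830 km = 2.2583×10⁸ m.
Transfer ellipse a_t = (r₁ + r₂)/2 = 1.503×10⁸ m.
At r₁: circular v_c1 = √(μ/r₁) = 22530 m/s; transfer-perikrone v_p = √[μ(2/r₁ − 1/a_t)] = 27620 m/s.
Δv₁ = v_p − v_c1 = 5089 m/s.
At r₂: circular v_c2 = √(μ/r₂) = 12960 m/s; transfer-apokrone v_a = √[μ(2/r₂ − 1/a_t)] = 9139 m/s.
Δv₂ = v_c2 − v_a = 3821 m/s.
Total Δv = Δv₁ + Δv₂ = 8911 m/s.

Δv_total ≈ 8910 m/s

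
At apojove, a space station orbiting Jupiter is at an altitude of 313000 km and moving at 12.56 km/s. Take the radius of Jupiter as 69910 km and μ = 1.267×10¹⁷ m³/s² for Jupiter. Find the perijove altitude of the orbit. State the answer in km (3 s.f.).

perijove altitude ≈ 49900 km

r_a = 69910 + 313000 = 3.8291×10⁵ km = 3.829×10⁸ m.
Specific energy ε = v²/2 − μ/r = -2.520×10⁸ J/kg, so a = −μ/(2ε) = 2.514×10⁸ m.
The apsides satisfy r_p + r_a = 2a, so the perijove radius is 2a − r_a = 1.198×10⁸ m = 1.1985×10⁵ km.
Perijove altitude = 1.1985×10⁵ − 69910 = 49937 km.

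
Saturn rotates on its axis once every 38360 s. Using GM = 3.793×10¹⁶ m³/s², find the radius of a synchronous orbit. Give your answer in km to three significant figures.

A synchronous orbit has period T, so by Kepler's third law a = (μT²/4π²)^(1/3).
μT²/4π² = 3.793×10¹⁶ × (3.836×10⁴)² / 39.48 = 1.414×10²⁴ m³.
a = 1.122×10⁸ m = 1.1223×10⁵ km.

r_sync ≈ 1.12×10⁵ km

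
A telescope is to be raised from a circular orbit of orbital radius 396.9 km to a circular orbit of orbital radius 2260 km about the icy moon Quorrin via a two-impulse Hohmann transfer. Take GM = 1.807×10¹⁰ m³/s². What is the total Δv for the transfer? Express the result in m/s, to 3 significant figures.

r₁ = 396.9 km = 3.969×10⁵ m.
r₂ = 2260 km = 2.260×10⁶ m.
Transfer ellipse a_t = (r₁ + r₂)/2 = 1.328×10⁶ m.
At r₁: circular v_c1 = √(μ/r₁) = 213.4 m/s; transfer-periapsis v_p = √[μ(2/r₁ − 1/a_t)] = 278.3 m/s.
Δv₁ = v_p − v_c1 = 64.93 m/s.
At r₂: circular v_c2 = √(μ/r₂) = 89.42 m/s; transfer-apoapsis v_a = √[μ(2/r₂ − 1/a_t)] = 48.88 m/s.
Δv₂ = v_c2 − v_a = 40.54 m/s.
Total Δv = Δv₁ + Δv₂ = 105.5 m/s.

Δv_total ≈ 105 m/s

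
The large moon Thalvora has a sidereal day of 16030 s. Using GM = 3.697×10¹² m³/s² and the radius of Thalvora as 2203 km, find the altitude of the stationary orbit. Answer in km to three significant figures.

h_sync ≈ 684 km

A synchronous orbit has period T, so by Kepler's third law a = (μT²/4π²)^(1/3).
μT²/4π² = 3.697×10¹² × (1.603×10⁴)² / 39.48 = 2.406×10¹⁹ m³.
a = 2.887×10⁶ m = 2887.0 km.
Altitude h = a − R = 2887.0 − 2203 = 684.04 km.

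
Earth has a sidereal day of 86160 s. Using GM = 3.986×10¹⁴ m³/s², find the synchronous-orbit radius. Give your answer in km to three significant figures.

r_sync ≈ 42200 km

A synchronous orbit has period T, so by Kepler's third law a = (μT²/4π²)^(1/3).
μT²/4π² = 3.986×10¹⁴ × (8.616×10⁴)² / 39.48 = 7.495×10²² m³.
a = 4.216×10⁷ m = 42163 km.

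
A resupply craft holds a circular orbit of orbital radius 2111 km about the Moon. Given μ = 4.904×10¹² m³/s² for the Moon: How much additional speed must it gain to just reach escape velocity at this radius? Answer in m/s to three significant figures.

r = 2111 km = 2.111×10⁶ m.
Circular speed v_c = √(μ/r) = 1524 m/s.
Escape speed v_esc = √(2μ/r) = √2 × v_c = 2155 m/s.
Δv = v_esc − v_c = 631.3 m/s.

Δv ≈ 631 m/s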